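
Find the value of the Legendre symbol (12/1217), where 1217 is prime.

Pull out 2^2: since 1217 ≡ 1 (mod 8), (2/1217) = +1, so (2/1217)^2 = +1.
Reciprocity: 3 ≡ 3 and 1217 ≡ 1 (mod 4), so (3/1217) = +(1217/3).
Reduce top mod 3: now compute (2/3).
Pull out 2: since 3 ≡ 3 (mod 8), (2/3) = -1.
Reached (1/3) = 1. Collecting the sign flips along the way, the symbol is -1.

-1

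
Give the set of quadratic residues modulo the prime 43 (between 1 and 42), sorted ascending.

Square k = 1,…,21 (k and 43−k give the same square):
1²=1, 2²=4, 3²=9, 4²=16, 5²=25, 6²=36, 7²≡6, 8²≡21, 9²≡38, 10²≡14, 11²≡35, 12²≡15, 13²≡40, 14²≡24, 15²≡10, 16²≡41, 17²≡31, 18²≡23, 19²≡17, 20²≡13, 21²≡11 (mod 43).
So the quadratic residues mod 43 are {1, 4, 6, 9, 10, 11, 13, 14, 15, 16, 17, 21, 23, 24, 25, 31, 35, 36, 38, 40, 41}.

1,4,6,9,10,11,13,14,15,16,17,21,23,24,25,31,35,36,38,40,41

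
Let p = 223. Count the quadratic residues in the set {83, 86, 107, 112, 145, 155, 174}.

3

(83/223) = +1 → QR.
(86/223) = +1 → QR.
(107/223) = -1 → non-residue.
(112/223) = +1 → QR.
(145/223) = -1 → non-residue.
(155/223) = -1 → non-residue.
(174/223) = -1 → non-residue.
Total quadratic residues among the 7: 3.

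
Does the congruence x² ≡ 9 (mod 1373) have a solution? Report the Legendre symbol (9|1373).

Reciprocity: 9 ≡ 1 and 1373 ≡ 1 (mod 4), so (9/1373) = +(1373/9).
Reduce top mod 9: now compute (5/9).
Reciprocity: 5 ≡ 1 and 9 ≡ 1 (mod 4), so (5/9) = +(9/5).
Reduce top mod 5: now compute (4/5).
Pull out 2^2: since 5 ≡ 5 (mod 8), (2/5) = -1, so (2/5)^2 = +1.
Reached (1/5) = 1. Collecting the sign flips along the way, the symbol is +1.

1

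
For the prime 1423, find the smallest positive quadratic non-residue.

(2/1423) = +1, so 2 is a residue.
(3/1423) = −1, so 3 is the smallest positive non-residue mod 1423.

3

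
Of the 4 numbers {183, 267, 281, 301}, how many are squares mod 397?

(183/397) = -1 → non-residue.
(267/397) = -1 → non-residue.
(281/397) = +1 → QR.
(301/397) = -1 → non-residue.
Total quadratic residues among the 4: 1.

1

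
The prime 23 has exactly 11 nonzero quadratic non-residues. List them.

Square k = 1,…,11 (k and 23−k give the same square):
1²=1, 2²=4, 3²=9, 4²=16, 5²≡2, 6²≡13, 7²≡3, 8²≡18, 9²≡12, 10²≡8, 11²≡6 (mod 23).
The residues are {1, 2, 3, 4, 6, 8, 9, 12, 13, 16, 18}; the non-residues are the remaining 11 nonzero classes.

5, 7, 10, 11, 14, 15, 17, 19, 20, 21, 22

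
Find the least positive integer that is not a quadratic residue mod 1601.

3

(2/1601) = +1, so 2 is a residue.
(3/1601) = −1, so 3 is the smallest positive non-residue mod 1601.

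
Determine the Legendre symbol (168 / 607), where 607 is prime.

-1

Euler's criterion: (168/607) ≡ 168^303 (mod 607).
168^2 ≡ 302 (mod 607)
168^4 ≡ 154 (mod 607)
168^8 ≡ 43 (mod 607)
168^16 ≡ 28 (mod 607)
168^32 ≡ 177 (mod 607)
168^64 ≡ 372 (mod 607)
168^128 ≡ 595 (mod 607)
168^256 ≡ 144 (mod 607)
168^303 = 168^(256+32+8+4+2+1) ≡ 606 (mod 607).
Result is 606 ≡ −1, so (168/607) = −1.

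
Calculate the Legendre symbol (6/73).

Pull out 2: since 73 ≡ 1 (mod 8), (2/73) = +1.
Reciprocity: 3 ≡ 3 and 73 ≡ 1 (mod 4), so (3/73) = +(73/3).
Reduce top mod 3: now compute (1/3).
Reached (1/3) = 1. Collecting the sign flips along the way, the symbol is +1.

1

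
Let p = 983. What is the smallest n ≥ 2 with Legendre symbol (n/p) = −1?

5

(2/983) = +1, so 2 is a residue.
(3/983) = +1, so 3 is a residue.
(4/983) = +1, so 4 is a residue.
(5/983) = −1, so 5 is the smallest positive non-residue mod 983.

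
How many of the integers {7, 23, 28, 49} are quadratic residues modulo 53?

(7/53) = +1 → QR.
(23/53) = -1 → non-residue.
(28/53) = +1 → QR.
(49/53) = +1 → QR.
Total quadratic residues among the 4: 3.

3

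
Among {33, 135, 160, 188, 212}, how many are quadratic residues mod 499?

2

(33/499) = +1 → QR.
(135/499) = -1 → non-residue.
(160/499) = -1 → non-residue.
(188/499) = +1 → QR.
(212/499) = -1 → non-residue.
Total quadratic residues among the 5: 2.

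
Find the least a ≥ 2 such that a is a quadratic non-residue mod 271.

(2/271) = +1, so 2 is a residue.
(3/271) = −1, so 3 is the smallest positive non-residue mod 271.

3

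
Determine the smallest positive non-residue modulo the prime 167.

5

(2/167) = +1, so 2 is a residue.
(3/167) = +1, so 3 is a residue.
(4/167) = +1, so 4 is a residue.
(5/167) = −1, so 5 is the smallest positive non-residue mod 167.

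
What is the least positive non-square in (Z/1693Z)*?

(2/1693) = −1, so 2 is the smallest positive non-residue mod 1693.

2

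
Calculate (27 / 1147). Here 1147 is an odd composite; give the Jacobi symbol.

Reciprocity: 27 ≡ 3 and 1147 ≡ 3 (mod 4), so (27/1147) = −(1147/27).
Reduce top mod 27: now compute (13/27).
Reciprocity: 13 ≡ 1 and 27 ≡ 3 (mod 4), so (13/27) = +(27/13).
Reduce top mod 13: now compute (1/13).
Reached (1/13) = 1. Collecting the sign flips along the way, the symbol is -1.

-1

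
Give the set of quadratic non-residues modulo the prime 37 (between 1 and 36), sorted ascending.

Square k = 1,…,18 (k and 37−k give the same square):
1²=1, 2²=4, 3²=9, 4²=16, 5²=25, 6²=36, 7²≡12, 8²≡27, 9²≡7, 10²≡26, 11²≡10, 12²≡33, 13²≡21, 14²≡11, 15²≡3, 16²≡34, 17²≡30, 18²≡28 (mod 37).
The residues are {1, 3, 4, 7, 9, 10, 11, 12, 16, 21, 25, 26, 27, 28, 30, 33, 34, 36}; the non-residues are the remaining 18 nonzero classes.

2, 5, 6, 8, 13, 14, 15, 17, 18, 19, 20, 22, 23, 24, 29, 31, 32, 35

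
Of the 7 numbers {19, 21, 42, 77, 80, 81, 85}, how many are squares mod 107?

(19/107) = +1 → QR.
(21/107) = -1 → non-residue.
(42/107) = +1 → QR.
(77/107) = -1 → non-residue.
(80/107) = -1 → non-residue.
(81/107) = +1 → QR.
(85/107) = +1 → QR.
Total quadratic residues among the 7: 4.

4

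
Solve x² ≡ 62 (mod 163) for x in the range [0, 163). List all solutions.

15, 148

Since 163 ≡ 3 (mod 4), a square root of 62 is 62^((163+1)/4) = 62^41 mod 163.
Repeated squaring: 62^2≡95, 62^4≡60, 62^8≡14, 62^16≡33, 62^32≡111 (mod 163).
62^41 = 62^(32+8+1) ≡ 15 (mod 163).
Check: 15² = 225 ≡ 62 (mod 163). The two roots are 15 and 148.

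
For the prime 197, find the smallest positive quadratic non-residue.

2

(2/197) = −1, so 2 is the smallest positive non-residue mod 197.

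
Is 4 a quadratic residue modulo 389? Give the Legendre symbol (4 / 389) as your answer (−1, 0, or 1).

Pull out 2^2: since 389 ≡ 5 (mod 8), (2/389) = -1, so (2/389)^2 = +1.
Reached (1/389) = 1. Collecting the sign flips along the way, the symbol is +1.

1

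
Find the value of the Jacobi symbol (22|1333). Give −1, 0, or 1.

Pull out 2: since 1333 ≡ 5 (mod 8), (2/1333) = -1.
Reciprocity: 11 ≡ 3 and 1333 ≡ 1 (mod 4), so (11/1333) = +(1333/11).
Reduce top mod 11: now compute (2/11).
Pull out 2: since 11 ≡ 3 (mod 8), (2/11) = -1.
Reached (1/11) = 1. Collecting the sign flips along the way, the symbol is +1.

1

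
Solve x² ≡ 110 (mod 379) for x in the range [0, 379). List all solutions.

Since 379 ≡ 3 (mod 4), a square root of 110 is 110^((379+1)/4) = 110^95 mod 379.
Repeated squaring: 110^2≡351, 110^4≡26, 110^8≡297, 110^16≡281, 110^32≡129, 110^64≡344 (mod 379).
110^95 = 110^(64+16+8+4+2+1) ≡ 114 (mod 379).
Check: 114² = 12996 ≡ 110 (mod 379). The two roots are 114 and 265.

114, 265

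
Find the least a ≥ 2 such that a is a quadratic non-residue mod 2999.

(2/2999) = +1, so 2 is a residue.
(3/2999) = +1, so 3 is a residue.
(4/2999) = +1, so 4 is a residue.
(5/2999) = +1, so 5 is a residue.
(6/2999) = +1, so 6 is a residue.
(7/2999) = +1, so 7 is a residue.
(8/2999) = +1, so 8 is a residue.
(9/2999) = +1, so 9 is a residue.
(10/2999) = +1, so 10 is a residue.
(11/2999) = +1, so 11 is a residue.
(12/2999) = +1, so 12 is a residue.
(13/2999) = +1, so 13 is a residue.
(14/2999) = +1, so 14 is a residue.
(15/2999) = +1, so 15 is a residue.
(16/2999) = +1, so 16 is a residue.
(17/2999) = −1, so 17 is the smallest positive non-residue mod 2999.

17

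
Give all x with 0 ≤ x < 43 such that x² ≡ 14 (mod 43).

10, 33

Since 43 ≡ 3 (mod 4), a square root of 14 is 14^((43+1)/4) = 14^11 mod 43.
Repeated squaring: 14^2≡24, 14^4≡17, 14^8≡31 (mod 43).
14^11 = 14^(8+2+1) ≡ 10 (mod 43).
Check: 10² = 100 ≡ 14 (mod 43). The two roots are 10 and 33.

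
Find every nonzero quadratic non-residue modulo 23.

5, 7, 10, 11, 14, 15, 17, 19, 20, 21, 22

Square k = 1,…,11 (k and 23−k give the same square):
1²=1, 2²=4, 3²=9, 4²=16, 5²≡2, 6²≡13, 7²≡3, 8²≡18, 9²≡12, 10²≡8, 11²≡6 (mod 23).
The residues are {1, 2, 3, 4, 6, 8, 9, 12, 13, 16, 18}; the non-residues are the remaining 11 nonzero classes.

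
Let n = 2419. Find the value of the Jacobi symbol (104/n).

-1

Pull out 2^3: since 2419 ≡ 3 (mod 8), (2/2419) = -1, so (2/2419)^3 = -1.
Reciprocity: 13 ≡ 1 and 2419 ≡ 3 (mod 4), so (13/2419) = +(2419/13).
Reduce top mod 13: now compute (1/13).
Reached (1/13) = 1. Collecting the sign flips along the way, the symbol is -1.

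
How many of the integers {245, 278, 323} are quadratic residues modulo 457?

1

(245/457) = -1 → non-residue.
(278/457) = -1 → non-residue.
(323/457) = +1 → QR.
Total quadratic residues among the 3: 1.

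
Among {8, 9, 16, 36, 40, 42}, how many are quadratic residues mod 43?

(8/43) = -1 → non-residue.
(9/43) = +1 → QR.
(16/43) = +1 → QR.
(36/43) = +1 → QR.
(40/43) = +1 → QR.
(42/43) = -1 → non-residue.
Total quadratic residues among the 6: 4.

4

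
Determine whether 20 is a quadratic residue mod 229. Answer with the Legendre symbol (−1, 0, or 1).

1

Pull out 2^2: since 229 ≡ 5 (mod 8), (2/229) = -1, so (2/229)^2 = +1.
Reciprocity: 5 ≡ 1 and 229 ≡ 1 (mod 4), so (5/229) = +(229/5).
Reduce top mod 5: now compute (4/5).
Pull out 2^2: since 5 ≡ 5 (mod 8), (2/5) = -1, so (2/5)^2 = +1.
Reached (1/5) = 1. Collecting the sign flips along the way, the symbol is +1.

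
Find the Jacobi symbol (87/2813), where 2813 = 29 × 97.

Reciprocity: 87 ≡ 3 and 2813 ≡ 1 (mod 4), so (87/2813) = +(2813/87).
Reduce top mod 87: now compute (29/87).
Reciprocity: 29 ≡ 1 and 87 ≡ 3 (mod 4), so (29/87) = +(87/29).
Reduce top mod 29: now compute (0/29).
Top reduces to 0: gcd > 1, so the symbol is 0.

0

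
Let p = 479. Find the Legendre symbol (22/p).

Pull out 2: since 479 ≡ 7 (mod 8), (2/479) = +1.
Reciprocity: 11 ≡ 3 and 479 ≡ 3 (mod 4), so (11/479) = −(479/11).
Reduce top mod 11: now compute (6/11).
Pull out 2: since 11 ≡ 3 (mod 8), (2/11) = -1.
Reciprocity: 3 ≡ 3 and 11 ≡ 3 (mod 4), so (3/11) = −(11/3).
Reduce top mod 3: now compute (2/3).
Pull out 2: since 3 ≡ 3 (mod 8), (2/3) = -1.
Reached (1/3) = 1. Collecting the sign flips along the way, the symbol is +1.

1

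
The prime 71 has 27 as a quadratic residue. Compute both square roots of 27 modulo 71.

Since 71 ≡ 3 (mod 4), a square root of 27 is 27^((71+1)/4) = 27^18 mod 71.
Repeated squaring: 27^2≡19, 27^4≡6, 27^8≡36, 27^16≡18 (mod 71).
27^18 = 27^(16+2) ≡ 58 (mod 71).
Check: 58² = 3364 ≡ 27 (mod 71). The two roots are 13 and 58.

13, 58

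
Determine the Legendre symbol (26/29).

Euler's criterion: (26/29) ≡ 26^14 (mod 29).
26^2 ≡ 9 (mod 29)
26^4 ≡ 23 (mod 29)
26^8 ≡ 7 (mod 29)
26^14 = 26^(8+4+2) ≡ 28 (mod 29).
Result is 28 ≡ −1, so (26/29) = −1.

-1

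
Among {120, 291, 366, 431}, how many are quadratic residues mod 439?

1

(120/439) = -1 → non-residue.
(291/439) = +1 → QR.
(366/439) = -1 → non-residue.
(431/439) = -1 → non-residue.
Total quadratic residues among the 4: 1.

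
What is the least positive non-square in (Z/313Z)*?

5

(2/313) = +1, so 2 is a residue.
(3/313) = +1, so 3 is a residue.
(4/313) = +1, so 4 is a residue.
(5/313) = −1, so 5 is the smallest positive non-residue mod 313.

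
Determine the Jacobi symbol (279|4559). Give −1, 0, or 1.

Reciprocity: 279 ≡ 3 and 4559 ≡ 3 (mod 4), so (279/4559) = −(4559/279).
Reduce top mod 279: now compute (95/279).
Reciprocity: 95 ≡ 3 and 279 ≡ 3 (mod 4), so (95/279) = −(279/95).
Reduce top mod 95: now compute (89/95).
Reciprocity: 89 ≡ 1 and 95 ≡ 3 (mod 4), so (89/95) = +(95/89).
Reduce top mod 89: now compute (6/89).
Pull out 2: since 89 ≡ 1 (mod 8), (2/89) = +1.
Reciprocity: 3 ≡ 3 and 89 ≡ 1 (mod 4), so (3/89) = +(89/3).
Reduce top mod 3: now compute (2/3).
Pull out 2: since 3 ≡ 3 (mod 8), (2/3) = -1.
Reached (1/3) = 1. Collecting the sign flips along the way, the symbol is -1.

-1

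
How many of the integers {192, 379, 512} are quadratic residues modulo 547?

1

(192/547) = -1 → non-residue.
(379/547) = +1 → QR.
(512/547) = -1 → non-residue.
Total quadratic residues among the 3: 1.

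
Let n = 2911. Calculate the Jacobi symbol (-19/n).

First reduce: -19 ≡ 2892 (mod 2911).
Pull out 2^2: since 2911 ≡ 7 (mod 8), (2/2911) = +1, so (2/2911)^2 = +1.
Reciprocity: 723 ≡ 3 and 2911 ≡ 3 (mod 4), so (723/2911) = −(2911/723).
Reduce top mod 723: now compute (19/723).
Reciprocity: 19 ≡ 3 and 723 ≡ 3 (mod 4), so (19/723) = −(723/19).
Reduce top mod 19: now compute (1/19).
Reached (1/19) = 1. Collecting the sign flips along the way, the symbol is +1.

1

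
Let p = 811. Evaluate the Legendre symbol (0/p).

Top reduces to 0: gcd > 1, so the symbol is 0.

0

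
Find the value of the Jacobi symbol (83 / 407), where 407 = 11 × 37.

-1

Reciprocity: 83 ≡ 3 and 407 ≡ 3 (mod 4), so (83/407) = −(407/83).
Reduce top mod 83: now compute (75/83).
Reciprocity: 75 ≡ 3 and 83 ≡ 3 (mod 4), so (75/83) = −(83/75).
Reduce top mod 75: now compute (8/75).
Pull out 2^3: since 75 ≡ 3 (mod 8), (2/75) = -1, so (2/75)^3 = -1.
Reached (1/75) = 1. Collecting the sign flips along the way, the symbol is -1.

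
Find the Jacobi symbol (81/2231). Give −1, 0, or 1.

Reciprocity: 81 ≡ 1 and 2231 ≡ 3 (mod 4), so (81/2231) = +(2231/81).
Reduce top mod 81: now compute (44/81).
Pull out 2^2: since 81 ≡ 1 (mod 8), (2/81) = +1, so (2/81)^2 = +1.
Reciprocity: 11 ≡ 3 and 81 ≡ 1 (mod 4), so (11/81) = +(81/11).
Reduce top mod 11: now compute (4/11).
Pull out 2^2: since 11 ≡ 3 (mod 8), (2/11) = -1, so (2/11)^2 = +1.
Reached (1/11) = 1. Collecting the sign flips along the way, the symbol is +1.

1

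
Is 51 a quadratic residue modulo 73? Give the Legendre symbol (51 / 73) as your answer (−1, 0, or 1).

Euler's criterion: (51/73) ≡ 51^36 (mod 73).
51^2 ≡ 46 (mod 73)
51^4 ≡ 72 (mod 73)
51^8 ≡ 1 (mod 73)
51^16 ≡ 1 (mod 73)
51^32 ≡ 1 (mod 73)
51^36 = 51^(32+4) ≡ 72 (mod 73).
Result is 72 ≡ −1, so (51/73) = −1.

-1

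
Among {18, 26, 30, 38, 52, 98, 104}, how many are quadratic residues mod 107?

(18/107) = -1 → non-residue.
(26/107) = -1 → non-residue.
(30/107) = +1 → QR.
(38/107) = -1 → non-residue.
(52/107) = +1 → QR.
(98/107) = -1 → non-residue.
(104/107) = -1 → non-residue.
Total quadratic residues among the 7: 2.

2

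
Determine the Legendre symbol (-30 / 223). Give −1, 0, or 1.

First reduce: -30 ≡ 193 (mod 223).
Reciprocity: 193 ≡ 1 and 223 ≡ 3 (mod 4), so (193/223) = +(223/193).
Reduce top mod 193: now compute (30/193).
Pull out 2: since 193 ≡ 1 (mod 8), (2/193) = +1.
Reciprocity: 15 ≡ 3 and 193 ≡ 1 (mod 4), so (15/193) = +(193/15).
Reduce top mod 15: now compute (13/15).
Reciprocity: 13 ≡ 1 and 15 ≡ 3 (mod 4), so (13/15) = +(15/13).
Reduce top mod 13: now compute (2/13).
Pull out 2: since 13 ≡ 5 (mod 8), (2/13) = -1.
Reached (1/13) = 1. Collecting the sign flips along the way, the symbol is -1.

-1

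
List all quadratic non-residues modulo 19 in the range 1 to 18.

2, 3, 8, 10, 12, 13, 14, 15, 18

Square k = 1,…,9 (k and 19−k give the same square):
1²=1, 2²=4, 3²=9, 4²=16, 5²≡6, 6²≡17, 7²≡11, 8²≡7, 9²≡5 (mod 19).
The residues are {1, 4, 5, 6, 7, 9, 11, 16, 17}; the non-residues are the remaining 9 nonzero classes.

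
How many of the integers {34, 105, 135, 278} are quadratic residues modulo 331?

1

(34/331) = -1 → non-residue.
(105/331) = +1 → QR.
(135/331) = -1 → non-residue.
(278/331) = -1 → non-residue.
Total quadratic residues among the 4: 1.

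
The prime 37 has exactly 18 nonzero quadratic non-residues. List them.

2 5 6 8 13 14 15 17 18 19 20 22 23 24 29 31 32 35

Square k = 1,…,18 (k and 37−k give the same square):
1²=1, 2²=4, 3²=9, 4²=16, 5²=25, 6²=36, 7²≡12, 8²≡27, 9²≡7, 10²≡26, 11²≡10, 12²≡33, 13²≡21, 14²≡11, 15²≡3, 16²≡34, 17²≡30, 18²≡28 (mod 37).
The residues are {1, 3, 4, 7, 9, 10, 11, 12, 16, 21, 25, 26, 27, 28, 30, 33, 34, 36}; the non-residues are the remaining 18 nonzero classes.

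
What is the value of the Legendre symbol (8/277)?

Euler's criterion: (8/277) ≡ 8^138 (mod 277).
8^2 ≡ 64 (mod 277)
8^4 ≡ 218 (mod 277)
8^8 ≡ 157 (mod 277)
8^16 ≡ 273 (mod 277)
8^32 ≡ 16 (mod 277)
8^64 ≡ 256 (mod 277)
8^128 ≡ 164 (mod 277)
8^138 = 8^(128+8+2) ≡ 276 (mod 277).
Result is 276 ≡ −1, so (8/277) = −1.

-1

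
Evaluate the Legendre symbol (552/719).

-1

Pull out 2^3: since 719 ≡ 7 (mod 8), (2/719) = +1, so (2/719)^3 = +1.
Reciprocity: 69 ≡ 1 and 719 ≡ 3 (mod 4), so (69/719) = +(719/69).
Reduce top mod 69: now compute (29/69).
Reciprocity: 29 ≡ 1 and 69 ≡ 1 (mod 4), so (29/69) = +(69/29).
Reduce top mod 29: now compute (11/29).
Reciprocity: 11 ≡ 3 and 29 ≡ 1 (mod 4), so (11/29) = +(29/11).
Reduce top mod 11: now compute (7/11).
Reciprocity: 7 ≡ 3 and 11 ≡ 3 (mod 4), so (7/11) = −(11/7).
Reduce top mod 7: now compute (4/7).
Pull out 2^2: since 7 ≡ 7 (mod 8), (2/7) = +1, so (2/7)^2 = +1.
Reached (1/7) = 1. Collecting the sign flips along the way, the symbol is -1.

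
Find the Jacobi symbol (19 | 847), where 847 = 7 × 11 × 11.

Reciprocity: 19 ≡ 3 and 847 ≡ 3 (mod 4), so (19/847) = −(847/19).
Reduce top mod 19: now compute (11/19).
Reciprocity: 11 ≡ 3 and 19 ≡ 3 (mod 4), so (11/19) = −(19/11).
Reduce top mod 11: now compute (8/11).
Pull out 2^3: since 11 ≡ 3 (mod 8), (2/11) = -1, so (2/11)^3 = -1.
Reached (1/11) = 1. Collecting the sign flips along the way, the symbol is -1.

-1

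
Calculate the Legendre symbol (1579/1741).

Reciprocity: 1579 ≡ 3 and 1741 ≡ 1 (mod 4), so (1579/1741) = +(1741/1579).
Reduce top mod 1579: now compute (162/1579).
Pull out 2: since 1579 ≡ 3 (mod 8), (2/1579) = -1.
Reciprocity: 81 ≡ 1 and 1579 ≡ 3 (mod 4), so (81/1579) = +(1579/81).
Reduce top mod 81: now compute (40/81).
Pull out 2^3: since 81 ≡ 1 (mod 8), (2/81) = +1, so (2/81)^3 = +1.
Reciprocity: 5 ≡ 1 and 81 ≡ 1 (mod 4), so (5/81) = +(81/5).
Reduce top mod 5: now compute (1/5).
Reached (1/5) = 1. Collecting the sign flips along the way, the symbol is -1.

-1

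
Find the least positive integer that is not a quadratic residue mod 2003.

(2/2003) = −1, so 2 is the smallest positive non-residue mod 2003.

2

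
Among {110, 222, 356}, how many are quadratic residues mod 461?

(110/461) = +1 → QR.
(222/461) = -1 → non-residue.
(356/461) = +1 → QR.
Total quadratic residues among the 3: 2.

2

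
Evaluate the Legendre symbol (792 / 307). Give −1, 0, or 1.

First reduce: 792 ≡ 178 (mod 307).
Pull out 2: since 307 ≡ 3 (mod 8), (2/307) = -1.
Reciprocity: 89 ≡ 1 and 307 ≡ 3 (mod 4), so (89/307) = +(307/89).
Reduce top mod 89: now compute (40/89).
Pull out 2^3: since 89 ≡ 1 (mod 8), (2/89) = +1, so (2/89)^3 = +1.
Reciprocity: 5 ≡ 1 and 89 ≡ 1 (mod 4), so (5/89) = +(89/5).
Reduce top mod 5: now compute (4/5).
Pull out 2^2: since 5 ≡ 5 (mod 8), (2/5) = -1, so (2/5)^2 = +1.
Reached (1/5) = 1. Collecting the sign flips along the way, the symbol is -1.

-1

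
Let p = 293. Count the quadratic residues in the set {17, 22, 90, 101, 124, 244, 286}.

5

(17/293) = +1 → QR.
(22/293) = +1 → QR.
(90/293) = +1 → QR.
(101/293) = -1 → non-residue.
(124/293) = +1 → QR.
(244/293) = +1 → QR.
(286/293) = -1 → non-residue.
Total quadratic residues among the 7: 5.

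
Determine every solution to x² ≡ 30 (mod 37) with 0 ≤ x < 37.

37 ≡ 1 (mod 4), so we find a root by search.
Trying successive values, 17² = 289 ≡ 30 (mod 37). The other root is 37 − 17 = 20.

17, 20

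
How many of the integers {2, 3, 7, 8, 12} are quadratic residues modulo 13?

2

(2/13) = -1 → non-residue.
(3/13) = +1 → QR.
(7/13) = -1 → non-residue.
(8/13) = -1 → non-residue.
(12/13) = +1 → QR.
Total quadratic residues among the 5: 2.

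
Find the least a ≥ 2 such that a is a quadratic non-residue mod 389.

2

(2/389) = −1, so 2 is the smallest positive non-residue mod 389.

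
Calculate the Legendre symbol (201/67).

0

First reduce: 201 ≡ 0 (mod 67).
Top reduces to 0: gcd > 1, so the symbol is 0.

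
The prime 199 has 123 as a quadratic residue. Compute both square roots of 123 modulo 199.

83, 116

Since 199 ≡ 3 (mod 4), a square root of 123 is 123^((199+1)/4) = 123^50 mod 199.
Repeated squaring: 123^2≡5, 123^4≡25, 123^8≡28, 123^16≡187, 123^32≡144 (mod 199).
123^50 = 123^(32+16+2) ≡ 116 (mod 199).
Check: 116² = 13456 ≡ 123 (mod 199). The two roots are 83 and 116.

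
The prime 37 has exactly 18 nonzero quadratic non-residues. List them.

Square k = 1,…,18 (k and 37−k give the same square):
1²=1, 2²=4, 3²=9, 4²=16, 5²=25, 6²=36, 7²≡12, 8²≡27, 9²≡7, 10²≡26, 11²≡10, 12²≡33, 13²≡21, 14²≡11, 15²≡3, 16²≡34, 17²≡30, 18²≡28 (mod 37).
The residues are {1, 3, 4, 7, 9, 10, 11, 12, 16, 21, 25, 26, 27, 28, 30, 33, 34, 36}; the non-residues are the remaining 18 nonzero classes.

2,5,6,8,13,14,15,17,18,19,20,22,23,24,29,31,32,35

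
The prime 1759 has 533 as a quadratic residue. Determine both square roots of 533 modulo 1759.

Since 1759 ≡ 3 (mod 4), a square root of 533 is 533^((1759+1)/4) = 533^440 mod 1759.
Repeated squaring: 533^2≡890, 533^4≡550, 533^8≡1711, 533^16≡545, 533^32≡1513, 533^64≡710, 533^128≡1026, 533^256≡794 (mod 1759).
533^440 = 533^(256+128+32+16+8) ≡ 87 (mod 1759).
Check: 87² = 7569 ≡ 533 (mod 1759). The two roots are 87 and 1672.

87, 1672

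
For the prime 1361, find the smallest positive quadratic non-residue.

3

(2/1361) = +1, so 2 is a residue.
(3/1361) = −1, so 3 is the smallest positive non-residue mod 1361.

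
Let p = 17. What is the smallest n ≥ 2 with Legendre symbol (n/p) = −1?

3

(2/17) = +1, so 2 is a residue.
(3/17) = −1, so 3 is the smallest positive non-residue mod 17.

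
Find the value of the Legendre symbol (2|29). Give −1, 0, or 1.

-1

Euler's criterion: (2/29) ≡ 2^14 (mod 29).
2^2 ≡ 4 (mod 29)
2^4 ≡ 16 (mod 29)
2^8 ≡ 24 (mod 29)
2^14 = 2^(8+4+2) ≡ 28 (mod 29).
Result is 28 ≡ −1, so (2/29) = −1.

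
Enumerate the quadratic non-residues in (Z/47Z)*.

Square k = 1,…,23 (k and 47−k give the same square):
1²=1, 2²=4, 3²=9, 4²=16, 5²=25, 6²=36, 7²≡2, 8²≡17, 9²≡34, 10²≡6, 11²≡27, 12²≡3, 13²≡28, 14²≡8, 15²≡37, 16²≡21, 17²≡7, 18²≡42, 19²≡32, 20²≡24, 21²≡18, 22²≡14, 23²≡12 (mod 47).
The residues are {1, 2, 3, 4, 6, 7, 8, 9, 12, 14, 16, 17, 18, 21, 24, 25, 27, 28, 32, 34, 36, 37, 42}; the non-residues are the remaining 23 nonzero classes.

5, 10, 11, 13, 15, 19, 20, 22, 23, 26, 29, 30, 31, 33, 35, 38, 39, 40, 41, 43, 44, 45, 46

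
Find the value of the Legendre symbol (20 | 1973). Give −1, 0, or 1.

Pull out 2^2: since 1973 ≡ 5 (mod 8), (2/1973) = -1, so (2/1973)^2 = +1.
Reciprocity: 5 ≡ 1 and 1973 ≡ 1 (mod 4), so (5/1973) = +(1973/5).
Reduce top mod 5: now compute (3/5).
Reciprocity: 3 ≡ 3 and 5 ≡ 1 (mod 4), so (3/5) = +(5/3).
Reduce top mod 3: now compute (2/3).
Pull out 2: since 3 ≡ 3 (mod 8), (2/3) = -1.
Reached (1/3) = 1. Collecting the sign flips along the way, the symbol is -1.

-1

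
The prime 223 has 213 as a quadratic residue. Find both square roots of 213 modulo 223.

Since 223 ≡ 3 (mod 4), a square root of 213 is 213^((223+1)/4) = 213^56 mod 223.
Repeated squaring: 213^2≡100, 213^4≡188, 213^8≡110, 213^16≡58, 213^32≡19 (mod 223).
213^56 = 213^(32+16+8) ≡ 131 (mod 223).
Check: 131² = 17161 ≡ 213 (mod 223). The two roots are 92 and 131.

92, 131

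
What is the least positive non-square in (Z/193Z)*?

(2/193) = +1, so 2 is a residue.
(3/193) = +1, so 3 is a residue.
(4/193) = +1, so 4 is a residue.
(5/193) = −1, so 5 is the smallest positive non-residue mod 193.

5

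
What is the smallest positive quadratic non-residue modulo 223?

(2/223) = +1, so 2 is a residue.
(3/223) = −1, so 3 is the smallest positive non-residue mod 223.

3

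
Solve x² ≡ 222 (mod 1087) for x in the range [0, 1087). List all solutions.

Since 1087 ≡ 3 (mod 4), a square root of 222 is 222^((1087+1)/4) = 222^272 mod 1087.
Repeated squaring: 222^2≡369, 222^4≡286, 222^8≡271, 222^16≡612, 222^32≡616, 222^64≡93, 222^128≡1040, 222^256≡35 (mod 1087).
222^272 = 222^(256+16) ≡ 767 (mod 1087).
Check: 767² = 588289 ≡ 222 (mod 1087). The two roots are 320 and 767.

320, 767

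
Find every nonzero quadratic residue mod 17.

1,2,4,8,9,13,15,16

Square k = 1,…,8 (k and 17−k give the same square):
1²=1, 2²=4, 3²=9, 4²=16, 5²≡8, 6²≡2, 7²≡15, 8²≡13 (mod 17).
So the quadratic residues mod 17 are {1, 2, 4, 8, 9, 13, 15, 16}.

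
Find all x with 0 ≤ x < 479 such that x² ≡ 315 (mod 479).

113, 366

Since 479 ≡ 3 (mod 4), a square root of 315 is 315^((479+1)/4) = 315^120 mod 479.
Repeated squaring: 315^2≡72, 315^4≡394, 315^8≡40, 315^16≡163, 315^32≡224, 315^64≡360 (mod 479).
315^120 = 315^(64+32+16+8) ≡ 366 (mod 479).
Check: 366² = 133956 ≡ 315 (mod 479). The two roots are 113 and 366.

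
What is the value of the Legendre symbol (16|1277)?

Pull out 2^4: since 1277 ≡ 5 (mod 8), (2/1277) = -1, so (2/1277)^4 = +1.
Reached (1/1277) = 1. Collecting the sign flips along the way, the symbol is +1.

1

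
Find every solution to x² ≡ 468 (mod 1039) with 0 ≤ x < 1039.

Since 1039 ≡ 3 (mod 4), a square root of 468 is 468^((1039+1)/4) = 468^260 mod 1039.
Repeated squaring: 468^2≡834, 468^4≡465, 468^8≡113, 468^16≡301, 468^32≡208, 468^64≡665, 468^128≡650, 468^256≡666 (mod 1039).
468^260 = 468^(256+4) ≡ 68 (mod 1039).
Check: 68² = 4624 ≡ 468 (mod 1039). The two roots are 68 and 971.

68, 971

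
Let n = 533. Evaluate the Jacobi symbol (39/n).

Reciprocity: 39 ≡ 3 and 533 ≡ 1 (mod 4), so (39/533) = +(533/39).
Reduce top mod 39: now compute (26/39).
Pull out 2: since 39 ≡ 7 (mod 8), (2/39) = +1.
Reciprocity: 13 ≡ 1 and 39 ≡ 3 (mod 4), so (13/39) = +(39/13).
Reduce top mod 13: now compute (0/13).
Top reduces to 0: gcd > 1, so the symbol is 0.

0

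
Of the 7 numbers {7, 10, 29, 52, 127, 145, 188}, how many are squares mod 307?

(7/307) = +1 → QR.
(10/307) = +1 → QR.
(29/307) = -1 → non-residue.
(52/307) = -1 → non-residue.
(127/307) = +1 → QR.
(145/307) = +1 → QR.
(188/307) = -1 → non-residue.
Total quadratic residues among the 7: 4.

4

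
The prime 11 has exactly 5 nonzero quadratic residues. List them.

Square k = 1,…,5 (k and 11−k give the same square):
1²=1, 2²=4, 3²=9, 4²≡5, 5²≡3 (mod 11).
So the quadratic residues mod 11 are {1, 3, 4, 5, 9}.

1,3,4,5,9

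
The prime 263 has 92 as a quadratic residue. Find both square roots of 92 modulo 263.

108, 155

Since 263 ≡ 3 (mod 4), a square root of 92 is 92^((263+1)/4) = 92^66 mod 263.
Repeated squaring: 92^2≡48, 92^4≡200, 92^8≡24, 92^16≡50, 92^32≡133, 92^64≡68 (mod 263).
92^66 = 92^(64+2) ≡ 108 (mod 263).
Check: 108² = 11664 ≡ 92 (mod 263). The two roots are 108 and 155.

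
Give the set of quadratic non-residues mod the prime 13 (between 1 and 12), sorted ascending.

2 5 6 7 8 11

Square k = 1,…,6 (k and 13−k give the same square):
1²=1, 2²=4, 3²=9, 4²≡3, 5²≡12, 6²≡10 (mod 13).
The residues are {1, 3, 4, 9, 10, 12}; the non-residues are the remaining 6 nonzero classes.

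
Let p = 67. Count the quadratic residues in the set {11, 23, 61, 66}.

1

(11/67) = -1 → non-residue.
(23/67) = +1 → QR.
(61/67) = -1 → non-residue.
(66/67) = -1 → non-residue.
Total quadratic residues among the 4: 1.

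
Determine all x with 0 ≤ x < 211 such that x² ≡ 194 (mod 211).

48, 163

Since 211 ≡ 3 (mod 4), a square root of 194 is 194^((211+1)/4) = 194^53 mod 211.
Repeated squaring: 194^2≡78, 194^4≡176, 194^8≡170, 194^16≡204, 194^32≡49 (mod 211).
194^53 = 194^(32+16+4+1) ≡ 163 (mod 211).
Check: 163² = 26569 ≡ 194 (mod 211). The two roots are 48 and 163.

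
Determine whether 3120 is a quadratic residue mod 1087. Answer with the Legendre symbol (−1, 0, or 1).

First reduce: 3120 ≡ 946 (mod 1087).
Pull out 2: since 1087 ≡ 7 (mod 8), (2/1087) = +1.
Reciprocity: 473 ≡ 1 and 1087 ≡ 3 (mod 4), so (473/1087) = +(1087/473).
Reduce top mod 473: now compute (141/473).
Reciprocity: 141 ≡ 1 and 473 ≡ 1 (mod 4), so (141/473) = +(473/141).
Reduce top mod 141: now compute (50/141).
Pull out 2: since 141 ≡ 5 (mod 8), (2/141) = -1.
Reciprocity: 25 ≡ 1 and 141 ≡ 1 (mod 4), so (25/141) = +(141/25).
Reduce top mod 25: now compute (16/25).
Pull out 2^4: since 25 ≡ 1 (mod 8), (2/25) = +1, so (2/25)^4 = +1.
Reached (1/25) = 1. Collecting the sign flips along the way, the symbol is -1.

-1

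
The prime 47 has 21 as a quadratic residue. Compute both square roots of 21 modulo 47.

16, 31

Since 47 ≡ 3 (mod 4), a square root of 21 is 21^((47+1)/4) = 21^12 mod 47.
Repeated squaring: 21^2≡18, 21^4≡42, 21^8≡25 (mod 47).
21^12 = 21^(8+4) ≡ 16 (mod 47).
Check: 16² = 256 ≡ 21 (mod 47). The two roots are 16 and 31.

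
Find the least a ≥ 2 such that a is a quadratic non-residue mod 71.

7

(2/71) = +1, so 2 is a residue.
(3/71) = +1, so 3 is a residue.
(4/71) = +1, so 4 is a residue.
(5/71) = +1, so 5 is a residue.
(6/71) = +1, so 6 is a residue.
(7/71) = −1, so 7 is the smallest positive non-residue mod 71.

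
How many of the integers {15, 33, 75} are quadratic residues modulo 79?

0

(15/79) = -1 → non-residue.
(33/79) = -1 → non-residue.
(75/79) = -1 → non-residue.
Total quadratic residues among the 3: 0.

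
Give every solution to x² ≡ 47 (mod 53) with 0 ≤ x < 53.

53 ≡ 1 (mod 4), so we find a root by search.
Trying successive values, 10² = 100 ≡ 47 (mod 53). The other root is 53 − 10 = 43.

10, 43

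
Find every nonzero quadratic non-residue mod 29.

2,3,8,10,11,12,14,15,17,18,19,21,26,27

Square k = 1,…,14 (k and 29−k give the same square):
1²=1, 2²=4, 3²=9, 4²=16, 5²=25, 6²≡7, 7²≡20, 8²≡6, 9²≡23, 10²≡13, 11²≡5, 12²≡28, 13²≡24, 14²≡22 (mod 29).
The residues are {1, 4, 5, 6, 7, 9, 13, 16, 20, 22, 23, 24, 25, 28}; the non-residues are the remaining 14 nonzero classes.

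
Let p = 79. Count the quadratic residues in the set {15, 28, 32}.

(15/79) = -1 → non-residue.
(28/79) = -1 → non-residue.
(32/79) = +1 → QR.
Total quadratic residues among the 3: 1.

1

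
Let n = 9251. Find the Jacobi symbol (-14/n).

First reduce: -14 ≡ 9237 (mod 9251).
Reciprocity: 9237 ≡ 1 and 9251 ≡ 3 (mod 4), so (9237/9251) = +(9251/9237).
Reduce top mod 9237: now compute (14/9237).
Pull out 2: since 9237 ≡ 5 (mod 8), (2/9237) = -1.
Reciprocity: 7 ≡ 3 and 9237 ≡ 1 (mod 4), so (7/9237) = +(9237/7).
Reduce top mod 7: now compute (4/7).
Pull out 2^2: since 7 ≡ 7 (mod 8), (2/7) = +1, so (2/7)^2 = +1.
Reached (1/7) = 1. Collecting the sign flips along the way, the symbol is -1.

-1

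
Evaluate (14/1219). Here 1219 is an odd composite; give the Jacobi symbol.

Pull out 2: since 1219 ≡ 3 (mod 8), (2/1219) = -1.
Reciprocity: 7 ≡ 3 and 1219 ≡ 3 (mod 4), so (7/1219) = −(1219/7).
Reduce top mod 7: now compute (1/7).
Reached (1/7) = 1. Collecting the sign flips along the way, the symbol is +1.

1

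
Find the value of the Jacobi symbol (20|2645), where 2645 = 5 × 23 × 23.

Pull out 2^2: since 2645 ≡ 5 (mod 8), (2/2645) = -1, so (2/2645)^2 = +1.
Reciprocity: 5 ≡ 1 and 2645 ≡ 1 (mod 4), so (5/2645) = +(2645/5).
Reduce top mod 5: now compute (0/5).
Top reduces to 0: gcd > 1, so the symbol is 0.

0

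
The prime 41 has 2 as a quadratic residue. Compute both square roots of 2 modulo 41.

17, 24

41 ≡ 1 (mod 4), so we find a root by search.
Trying successive values, 17² = 289 ≡ 2 (mod 41). The other root is 41 − 17 = 24.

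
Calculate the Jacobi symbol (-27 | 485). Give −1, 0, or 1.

-1

First reduce: -27 ≡ 458 (mod 485).
Pull out 2: since 485 ≡ 5 (mod 8), (2/485) = -1.
Reciprocity: 229 ≡ 1 and 485 ≡ 1 (mod 4), so (229/485) = +(485/229).
Reduce top mod 229: now compute (27/229).
Reciprocity: 27 ≡ 3 and 229 ≡ 1 (mod 4), so (27/229) = +(229/27).
Reduce top mod 27: now compute (13/27).
Reciprocity: 13 ≡ 1 and 27 ≡ 3 (mod 4), so (13/27) = +(27/13).
Reduce top mod 13: now compute (1/13).
Reached (1/13) = 1. Collecting the sign flips along the way, the symbol is -1.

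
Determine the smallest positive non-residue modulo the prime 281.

(2/281) = +1, so 2 is a residue.
(3/281) = −1, so 3 is the smallest positive non-residue mod 281.

3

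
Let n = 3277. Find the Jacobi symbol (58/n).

Pull out 2: since 3277 ≡ 5 (mod 8), (2/3277) = -1.
Reciprocity: 29 ≡ 1 and 3277 ≡ 1 (mod 4), so (29/3277) = +(3277/29).
Reduce top mod 29: now compute (0/29).
Top reduces to 0: gcd > 1, so the symbol is 0.

0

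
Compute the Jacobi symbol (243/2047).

Reciprocity: 243 ≡ 3 and 2047 ≡ 3 (mod 4), so (243/2047) = −(2047/243).
Reduce top mod 243: now compute (103/243).
Reciprocity: 103 ≡ 3 and 243 ≡ 3 (mod 4), so (103/243) = −(243/103).
Reduce top mod 103: now compute (37/103).
Reciprocity: 37 ≡ 1 and 103 ≡ 3 (mod 4), so (37/103) = +(103/37).
Reduce top mod 37: now compute (29/37).
Reciprocity: 29 ≡ 1 and 37 ≡ 1 (mod 4), so (29/37) = +(37/29).
Reduce top mod 29: now compute (8/29).
Pull out 2^3: since 29 ≡ 5 (mod 8), (2/29) = -1, so (2/29)^3 = -1.
Reached (1/29) = 1. Collecting the sign flips along the way, the symbol is -1.

-1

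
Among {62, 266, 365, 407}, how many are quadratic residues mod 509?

3

(62/509) = +1 → QR.
(266/509) = -1 → non-residue.
(365/509) = +1 → QR.
(407/509) = +1 → QR.
Total quadratic residues among the 4: 3.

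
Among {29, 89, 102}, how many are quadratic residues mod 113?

(29/113) = -1 → non-residue.
(89/113) = -1 → non-residue.
(102/113) = +1 → QR.
Total quadratic residues among the 3: 1.

1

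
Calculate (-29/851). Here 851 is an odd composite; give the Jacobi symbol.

First reduce: -29 ≡ 822 (mod 851).
Pull out 2: since 851 ≡ 3 (mod 8), (2/851) = -1.
Reciprocity: 411 ≡ 3 and 851 ≡ 3 (mod 4), so (411/851) = −(851/411).
Reduce top mod 411: now compute (29/411).
Reciprocity: 29 ≡ 1 and 411 ≡ 3 (mod 4), so (29/411) = +(411/29).
Reduce top mod 29: now compute (5/29).
Reciprocity: 5 ≡ 1 and 29 ≡ 1 (mod 4), so (5/29) = +(29/5).
Reduce top mod 5: now compute (4/5).
Pull out 2^2: since 5 ≡ 5 (mod 8), (2/5) = -1, so (2/5)^2 = +1.
Reached (1/5) = 1. Collecting the sign flips along the way, the symbol is +1.

1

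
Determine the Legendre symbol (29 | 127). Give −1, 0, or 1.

-1

Reciprocity: 29 ≡ 1 and 127 ≡ 3 (mod 4), so (29/127) = +(127/29).
Reduce top mod 29: now compute (11/29).
Reciprocity: 11 ≡ 3 and 29 ≡ 1 (mod 4), so (11/29) = +(29/11).
Reduce top mod 11: now compute (7/11).
Reciprocity: 7 ≡ 3 and 11 ≡ 3 (mod 4), so (7/11) = −(11/7).
Reduce top mod 7: now compute (4/7).
Pull out 2^2: since 7 ≡ 7 (mod 8), (2/7) = +1, so (2/7)^2 = +1.
Reached (1/7) = 1. Collecting the sign flips along the way, the symbol is -1.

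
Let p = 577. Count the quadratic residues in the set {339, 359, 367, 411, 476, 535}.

1

(339/577) = -1 → non-residue.
(359/577) = -1 → non-residue.
(367/577) = +1 → QR.
(411/577) = -1 → non-residue.
(476/577) = -1 → non-residue.
(535/577) = -1 → non-residue.
Total quadratic residues among the 6: 1.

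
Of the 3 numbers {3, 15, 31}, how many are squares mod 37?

(3/37) = +1 → QR.
(15/37) = -1 → non-residue.
(31/37) = -1 → non-residue.
Total quadratic residues among the 3: 1.

1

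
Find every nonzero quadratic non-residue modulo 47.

Square k = 1,…,23 (k and 47−k give the same square):
1²=1, 2²=4, 3²=9, 4²=16, 5²=25, 6²=36, 7²≡2, 8²≡17, 9²≡34, 10²≡6, 11²≡27, 12²≡3, 13²≡28, 14²≡8, 15²≡37, 16²≡21, 17²≡7, 18²≡42, 19²≡32, 20²≡24, 21²≡18, 22²≡14, 23²≡12 (mod 47).
The residues are {1, 2, 3, 4, 6, 7, 8, 9, 12, 14, 16, 17, 18, 21, 24, 25, 27, 28, 32, 34, 36, 37, 42}; the non-residues are the remaining 23 nonzero classes.

5, 10, 11, 13, 15, 19, 20, 22, 23, 26, 29, 30, 31, 33, 35, 38, 39, 40, 41, 43, 44, 45, 46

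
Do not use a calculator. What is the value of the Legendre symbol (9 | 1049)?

1

Euler's criterion: (9/1049) ≡ 9^524 (mod 1049).
9^2 ≡ 81 (mod 1049)
9^4 ≡ 267 (mod 1049)
9^8 ≡ 1006 (mod 1049)
9^16 ≡ 800 (mod 1049)
9^32 ≡ 110 (mod 1049)
9^64 ≡ 561 (mod 1049)
9^128 ≡ 21 (mod 1049)
9^256 ≡ 441 (mod 1049)
9^512 ≡ 416 (mod 1049)
9^524 = 9^(512+8+4) ≡ 1 (mod 1049).
Result is 1, so (9/1049) = 1.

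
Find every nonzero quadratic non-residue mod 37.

Square k = 1,…,18 (k and 37−k give the same square):
1²=1, 2²=4, 3²=9, 4²=16, 5²=25, 6²=36, 7²≡12, 8²≡27, 9²≡7, 10²≡26, 11²≡10, 12²≡33, 13²≡21, 14²≡11, 15²≡3, 16²≡34, 17²≡30, 18²≡28 (mod 37).
The residues are {1, 3, 4, 7, 9, 10, 11, 12, 16, 21, 25, 26, 27, 28, 30, 33, 34, 36}; the non-residues are the remaining 18 nonzero classes.

2 5 6 8 13 14 15 17 18 19 20 22 23 24 29 31 32 35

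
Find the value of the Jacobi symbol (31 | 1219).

-1

Reciprocity: 31 ≡ 3 and 1219 ≡ 3 (mod 4), so (31/1219) = −(1219/31).
Reduce top mod 31: now compute (10/31).
Pull out 2: since 31 ≡ 7 (mod 8), (2/31) = +1.
Reciprocity: 5 ≡ 1 and 31 ≡ 3 (mod 4), so (5/31) = +(31/5).
Reduce top mod 5: now compute (1/5).
Reached (1/5) = 1. Collecting the sign flips along the way, the symbol is -1.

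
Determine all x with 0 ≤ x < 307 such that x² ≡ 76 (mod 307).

136, 171

Since 307 ≡ 3 (mod 4), a square root of 76 is 76^((307+1)/4) = 76^77 mod 307.
Repeated squaring: 76^2≡250, 76^4≡179, 76^8≡113, 76^16≡182, 76^32≡275, 76^64≡103 (mod 307).
76^77 = 76^(64+8+4+1) ≡ 171 (mod 307).
Check: 171² = 29241 ≡ 76 (mod 307). The two roots are 136 and 171.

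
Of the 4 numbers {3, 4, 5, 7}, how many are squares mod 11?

3

(3/11) = +1 → QR.
(4/11) = +1 → QR.
(5/11) = +1 → QR.
(7/11) = -1 → non-residue.
Total quadratic residues among the 4: 3.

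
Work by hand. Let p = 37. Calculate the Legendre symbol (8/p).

-1

Pull out 2^3: since 37 ≡ 5 (mod 8), (2/37) = -1, so (2/37)^3 = -1.
Reached (1/37) = 1. Collecting the sign flips along the way, the symbol is -1.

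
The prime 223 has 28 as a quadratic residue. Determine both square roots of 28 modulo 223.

Since 223 ≡ 3 (mod 4), a square root of 28 is 28^((223+1)/4) = 28^56 mod 223.
Repeated squaring: 28^2≡115, 28^4≡68, 28^8≡164, 28^16≡136, 28^32≡210 (mod 223).
28^56 = 28^(32+16+8) ≡ 171 (mod 223).
Check: 171² = 29241 ≡ 28 (mod 223). The two roots are 52 and 171.

52, 171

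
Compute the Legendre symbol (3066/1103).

-1

First reduce: 3066 ≡ 860 (mod 1103).
Pull out 2^2: since 1103 ≡ 7 (mod 8), (2/1103) = +1, so (2/1103)^2 = +1.
Reciprocity: 215 ≡ 3 and 1103 ≡ 3 (mod 4), so (215/1103) = −(1103/215).
Reduce top mod 215: now compute (28/215).
Pull out 2^2: since 215 ≡ 7 (mod 8), (2/215) = +1, so (2/215)^2 = +1.
Reciprocity: 7 ≡ 3 and 215 ≡ 3 (mod 4), so (7/215) = −(215/7).
Reduce top mod 7: now compute (5/7).
Reciprocity: 5 ≡ 1 and 7 ≡ 3 (mod 4), so (5/7) = +(7/5).
Reduce top mod 5: now compute (2/5).
Pull out 2: since 5 ≡ 5 (mod 8), (2/5) = -1.
Reached (1/5) = 1. Collecting the sign flips along the way, the symbol is -1.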